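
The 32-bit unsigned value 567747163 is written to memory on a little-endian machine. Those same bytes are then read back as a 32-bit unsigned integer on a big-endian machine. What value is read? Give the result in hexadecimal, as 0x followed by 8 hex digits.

567747163 in 32-bit hexadecimal is 0x21D7225B.
Stored little-endian, the bytes at ascending addresses are 5B 22 D7 21.
Read back as big-endian, the last byte is least significant, giving 0x5B22D721.

0x5B22D721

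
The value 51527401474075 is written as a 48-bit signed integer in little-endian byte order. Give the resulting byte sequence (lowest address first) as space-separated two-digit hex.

1B 08 76 28 DD 2E

51527401474075 in hexadecimal, padded to 48 bits, is 0x2EDD2876081B.
Split into bytes (most-significant first): 2E DD 28 76 08 1B.
Little-endian: lowest address holds the least-significant byte.
So at ascending addresses the bytes are 1B 08 76 28 DD 2E.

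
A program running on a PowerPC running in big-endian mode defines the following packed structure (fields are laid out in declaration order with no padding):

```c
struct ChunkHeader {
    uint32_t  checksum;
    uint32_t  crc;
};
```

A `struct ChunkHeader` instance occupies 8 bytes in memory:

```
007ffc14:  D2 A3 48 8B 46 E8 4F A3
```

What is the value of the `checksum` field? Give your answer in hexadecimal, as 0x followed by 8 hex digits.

`checksum` is the first field, at byte offset 0, occupying 4 bytes.
Bytes at offsets 0..3: D2 A3 48 8B.
In big-endian order the high byte comes first in memory.
The bytes are already most-significant first: 0xD2A3488B.

0xD2A3488B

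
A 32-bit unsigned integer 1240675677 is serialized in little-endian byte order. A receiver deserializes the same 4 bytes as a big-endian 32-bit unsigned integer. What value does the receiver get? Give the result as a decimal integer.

1240675677 in 32-bit hexadecimal is 0x49F3355D.
Stored little-endian, the bytes at ascending addresses are 5D 35 F3 49.
Read back as big-endian, the last byte is least significant, giving 0x5D35F349.
0x5D35F349 = 1563816777.

1563816777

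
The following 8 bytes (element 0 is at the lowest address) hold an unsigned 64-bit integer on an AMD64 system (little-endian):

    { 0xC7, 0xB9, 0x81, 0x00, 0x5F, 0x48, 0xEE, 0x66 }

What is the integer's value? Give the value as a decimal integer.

7416945209193380295

In little-endian order the low byte comes first in memory.
Reassemble most-significant byte first: 66 EE 48 5F 00 81 B9 C7 → 0x66EE485F0081B9C7.
0x66EE485F0081B9C7 = 7416945209193380295.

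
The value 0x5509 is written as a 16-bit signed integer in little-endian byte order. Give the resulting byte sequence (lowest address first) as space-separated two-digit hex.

Split into bytes (most-significant first): 55 09.
Little-endian: lowest address holds the least-significant byte.
So at ascending addresses the bytes are 09 55.

09 55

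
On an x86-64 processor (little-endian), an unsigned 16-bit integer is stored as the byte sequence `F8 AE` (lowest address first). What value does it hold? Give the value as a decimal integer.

In little-endian order the low byte comes first in memory.
Reassemble most-significant byte first: AE F8 → 0xAEF8.
0xAEF8 = 44792.

44792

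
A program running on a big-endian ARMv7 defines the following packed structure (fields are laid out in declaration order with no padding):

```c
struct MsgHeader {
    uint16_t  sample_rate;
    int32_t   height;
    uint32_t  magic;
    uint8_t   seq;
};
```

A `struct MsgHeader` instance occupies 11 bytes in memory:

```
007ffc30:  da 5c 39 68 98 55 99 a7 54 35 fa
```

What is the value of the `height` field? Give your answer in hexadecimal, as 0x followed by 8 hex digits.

`height` follows `sample_rate` (2 bytes), so it starts at byte offset 2 and occupies 4 bytes.
Bytes at offsets 2..5: 39 68 98 55.
In big-endian order the high byte comes first in memory.
The bytes are already most-significant first: 0x39689855.

0x39689855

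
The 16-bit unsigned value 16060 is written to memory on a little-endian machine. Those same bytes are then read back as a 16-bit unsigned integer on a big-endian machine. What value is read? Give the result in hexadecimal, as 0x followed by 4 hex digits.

0xBC3E

16060 in 16-bit hexadecimal is 0x3EBC.
Stored little-endian, the bytes at ascending addresses are BC 3E.
Read back as big-endian, the last byte is least significant, giving 0xBC3E.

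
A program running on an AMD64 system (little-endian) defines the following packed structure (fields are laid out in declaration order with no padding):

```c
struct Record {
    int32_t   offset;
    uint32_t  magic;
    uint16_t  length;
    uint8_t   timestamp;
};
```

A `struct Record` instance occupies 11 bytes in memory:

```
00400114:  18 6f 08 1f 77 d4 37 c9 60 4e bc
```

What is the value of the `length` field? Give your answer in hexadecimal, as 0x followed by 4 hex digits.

`length` follows `offset` (4 B), `magic` (4 B), so it starts at offset 4 + 4 = 8 and occupies 2 bytes.
Bytes at offsets 8..9: 60 4E.
In little-endian order the low byte comes first in memory.
Reassemble most-significant byte first: 4E 60 → 0x4E60.

0x4E60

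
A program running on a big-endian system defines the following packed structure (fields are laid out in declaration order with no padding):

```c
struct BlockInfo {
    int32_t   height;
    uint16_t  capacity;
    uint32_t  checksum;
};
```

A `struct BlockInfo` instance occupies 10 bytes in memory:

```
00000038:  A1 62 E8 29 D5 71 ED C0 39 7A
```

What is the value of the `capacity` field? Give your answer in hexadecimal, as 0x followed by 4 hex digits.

`capacity` follows `height` (4 bytes), so it starts at byte offset 4 and occupies 2 bytes.
Bytes at offsets 4..5: D5 71.
In big-endian order the high byte comes first in memory.
The bytes are already most-significant first: 0xD571.

0xD571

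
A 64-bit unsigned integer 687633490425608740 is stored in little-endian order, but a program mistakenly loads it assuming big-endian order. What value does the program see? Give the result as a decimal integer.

2664576459023550985

687633490425608740 in 64-bit hexadecimal is 0x098AF7042C7AFA24.
Stored little-endian, the bytes at ascending addresses are 24 FA 7A 2C 04 F7 8A 09.
Read back as big-endian, the last byte is least significant, giving 0x24FA7A2C04F78A09.
0x24FA7A2C04F78A09 = 2664576459023550985.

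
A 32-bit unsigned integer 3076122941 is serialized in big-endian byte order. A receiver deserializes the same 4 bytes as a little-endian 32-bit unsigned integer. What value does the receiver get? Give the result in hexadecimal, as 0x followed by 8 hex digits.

3076122941 in 32-bit hexadecimal is 0xB759E93D.
Stored big-endian, the bytes at ascending addresses are B7 59 E9 3D.
Read back as little-endian, the first byte is least significant, giving 0x3DE959B7.

0x3DE959B7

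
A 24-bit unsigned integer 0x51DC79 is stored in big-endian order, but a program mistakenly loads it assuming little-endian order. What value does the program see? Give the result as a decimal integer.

7986257

Stored big-endian, the bytes at ascending addresses are 51 DC 79.
Read back as little-endian, the first byte is least significant, giving 0x79DC51.
0x79DC51 = 7986257.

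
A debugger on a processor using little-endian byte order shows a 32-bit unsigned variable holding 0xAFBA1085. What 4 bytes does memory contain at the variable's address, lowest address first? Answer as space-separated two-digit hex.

85 10 BA AF

Split into bytes (most-significant first): AF BA 10 85.
Little-endian stores the least-significant byte at the lowest address.
So at ascending addresses the bytes are 85 10 BA AF.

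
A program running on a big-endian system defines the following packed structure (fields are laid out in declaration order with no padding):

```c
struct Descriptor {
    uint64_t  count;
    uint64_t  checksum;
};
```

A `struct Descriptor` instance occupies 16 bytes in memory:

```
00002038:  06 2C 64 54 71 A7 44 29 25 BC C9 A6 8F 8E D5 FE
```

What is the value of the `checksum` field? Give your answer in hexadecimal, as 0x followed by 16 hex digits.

`checksum` follows `count` (8 bytes), so it starts at byte offset 8 and occupies 8 bytes.
Bytes at offsets 8..15: 25 BC C9 A6 8F 8E D5 FE.
Big-endian: lowest address holds the most-significant byte.
The bytes are already most-significant first: 0x25BCC9A68F8ED5FE.

0x25BCC9A68F8ED5FE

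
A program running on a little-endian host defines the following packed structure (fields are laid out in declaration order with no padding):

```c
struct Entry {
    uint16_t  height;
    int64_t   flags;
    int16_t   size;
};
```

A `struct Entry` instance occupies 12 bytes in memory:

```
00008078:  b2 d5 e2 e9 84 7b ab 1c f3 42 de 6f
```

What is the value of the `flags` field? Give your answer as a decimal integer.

4824231148681226722

`flags` follows `height` (2 bytes), so it starts at byte offset 2 and occupies 8 bytes.
Bytes at offsets 2..9: E2 E9 84 7B AB 1C F3 42.
In little-endian order the low byte comes first in memory.
Reassemble most-significant byte first: 42 F3 1C AB 7B 84 E9 E2 → 0x42F31CAB7B84E9E2.
0x42F31CAB7B84E9E2 = 4824231148681226722.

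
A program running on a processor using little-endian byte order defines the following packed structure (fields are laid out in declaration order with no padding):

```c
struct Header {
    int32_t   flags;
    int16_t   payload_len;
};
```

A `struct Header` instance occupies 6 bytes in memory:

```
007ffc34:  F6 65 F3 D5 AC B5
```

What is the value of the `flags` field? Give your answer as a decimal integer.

-705468938

`flags` is the first field, at byte offset 0, occupying 4 bytes.
Bytes at offsets 0..3: F6 65 F3 D5.
Little-endian stores the least-significant byte at the lowest address.
Reassemble most-significant byte first: D5 F3 65 F6 → 0xD5F365F6.
Top bit is set, so as a signed 32-bit value this is 0xD5F365F6 − 2^32 = -705468938.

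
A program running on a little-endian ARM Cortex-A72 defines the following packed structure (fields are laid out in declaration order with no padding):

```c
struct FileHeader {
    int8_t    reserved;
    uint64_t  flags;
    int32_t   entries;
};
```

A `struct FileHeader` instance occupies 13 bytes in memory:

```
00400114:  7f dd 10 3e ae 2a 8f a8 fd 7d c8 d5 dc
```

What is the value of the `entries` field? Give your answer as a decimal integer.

`entries` follows `reserved` (1 B), `flags` (8 B), so it starts at offset 1 + 8 = 9 and occupies 4 bytes.
Bytes at offsets 9..12: 7D C8 D5 DC.
Little-endian: lowest address holds the least-significant byte.
Reassemble most-significant byte first: DC D5 C8 7D → 0xDCD5C87D.
Top bit is set, so as a signed 32-bit value this is 0xDCD5C87D − 2^32 = -589969283.

-589969283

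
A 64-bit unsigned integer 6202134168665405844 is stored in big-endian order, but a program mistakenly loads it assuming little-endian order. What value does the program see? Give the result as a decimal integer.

10680741182258549334

6202134168665405844 in 64-bit hexadecimal is 0x5612682A849D3994.
Stored big-endian, the bytes at ascending addresses are 56 12 68 2A 84 9D 39 94.
Read back as little-endian, the first byte is least significant, giving 0x94399D842A681256.
0x94399D842A681256 = 10680741182258549334.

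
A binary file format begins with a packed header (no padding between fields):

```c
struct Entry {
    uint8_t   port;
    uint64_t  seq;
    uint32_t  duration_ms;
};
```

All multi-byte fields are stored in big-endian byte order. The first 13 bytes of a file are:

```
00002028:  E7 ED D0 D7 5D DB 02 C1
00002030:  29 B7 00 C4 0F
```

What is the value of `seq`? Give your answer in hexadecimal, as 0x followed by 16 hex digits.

`seq` follows `port` (1 byte), so it starts at byte offset 1 and occupies 8 bytes.
Bytes at offsets 1..8: ED D0 D7 5D DB 02 C1 29.
Big-endian stores the most-significant byte at the lowest address.
The bytes are already most-significant first: 0xEDD0D75DDB02C129.

0xEDD0D75DDB02C129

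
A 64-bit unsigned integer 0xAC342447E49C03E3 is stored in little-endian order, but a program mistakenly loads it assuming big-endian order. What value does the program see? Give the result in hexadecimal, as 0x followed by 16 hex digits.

Stored little-endian, the bytes at ascending addresses are E3 03 9C E4 47 24 34 AC.
Read back as big-endian, the last byte is least significant, giving 0xE3039CE4472434AC.

0xE3039CE4472434AC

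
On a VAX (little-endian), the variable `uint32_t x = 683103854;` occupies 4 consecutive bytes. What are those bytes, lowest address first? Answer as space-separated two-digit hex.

683103854 in hexadecimal, padded to 32 bits, is 0x28B7566E.
Split into bytes (most-significant first): 28 B7 56 6E.
Little-endian stores the least-significant byte at the lowest address.
So at ascending addresses the bytes are 6E 56 B7 28.

6E 56 B7 28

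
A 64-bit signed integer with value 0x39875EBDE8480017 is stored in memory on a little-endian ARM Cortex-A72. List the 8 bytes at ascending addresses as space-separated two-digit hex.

Split into bytes (most-significant first): 39 87 5E BD E8 48 00 17.
Little-endian stores the least-significant byte at the lowest address.
So at ascending addresses the bytes are 17 00 48 E8 BD 5E 87 39.

17 00 48 E8 BD 5E 87 39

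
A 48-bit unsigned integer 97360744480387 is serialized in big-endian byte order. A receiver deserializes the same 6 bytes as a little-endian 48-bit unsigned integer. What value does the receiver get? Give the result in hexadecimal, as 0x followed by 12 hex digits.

97360744480387 in 48-bit hexadecimal is 0x588C9096FE83.
Stored big-endian, the bytes at ascending addresses are 58 8C 90 96 FE 83.
Read back as little-endian, the first byte is least significant, giving 0x83FE96908C58.

0x83FE96908C58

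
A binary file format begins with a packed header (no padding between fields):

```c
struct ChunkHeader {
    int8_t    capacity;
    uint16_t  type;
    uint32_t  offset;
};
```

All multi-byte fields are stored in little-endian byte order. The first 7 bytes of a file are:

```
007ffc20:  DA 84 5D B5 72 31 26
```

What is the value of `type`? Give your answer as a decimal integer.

23940

`type` follows `capacity` (1 byte), so it starts at byte offset 1 and occupies 2 bytes.
Bytes at offsets 1..2: 84 5D.
In little-endian order the low byte comes first in memory.
Reassemble most-significant byte first: 5D 84 → 0x5D84.
0x5D84 = 23940.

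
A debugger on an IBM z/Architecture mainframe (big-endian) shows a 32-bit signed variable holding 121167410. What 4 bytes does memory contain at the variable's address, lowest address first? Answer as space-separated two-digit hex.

07 38 DE 32

121167410 in hexadecimal, padded to 32 bits, is 0x0738DE32.
Split into bytes (most-significant first): 07 38 DE 32.
Big-endian stores the most-significant byte at the lowest address.
So the memory order matches the most-significant-first order: 07 38 DE 32.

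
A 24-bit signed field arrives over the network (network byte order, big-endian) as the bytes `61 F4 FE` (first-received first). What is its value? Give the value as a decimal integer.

6419710

Big-endian stores the most-significant byte at the lowest address.
The bytes are already most-significant first: 0x61F4FE.
0x61F4FE = 6419710.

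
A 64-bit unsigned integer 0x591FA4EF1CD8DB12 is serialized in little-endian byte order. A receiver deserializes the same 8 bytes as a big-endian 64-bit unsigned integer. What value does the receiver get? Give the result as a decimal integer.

Stored little-endian, the bytes at ascending addresses are 12 DB D8 1C EF A4 1F 59.
Read back as big-endian, the last byte is least significant, giving 0x12DBD81CEFA41F59.
0x12DBD81CEFA41F59 = 1358917331373530969.

1358917331373530969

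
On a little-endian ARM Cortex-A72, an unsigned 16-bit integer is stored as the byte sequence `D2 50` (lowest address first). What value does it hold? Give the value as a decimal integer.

In little-endian order the low byte comes first in memory.
Reassemble most-significant byte first: 50 D2 → 0x50D2.
0x50D2 = 20690.

20690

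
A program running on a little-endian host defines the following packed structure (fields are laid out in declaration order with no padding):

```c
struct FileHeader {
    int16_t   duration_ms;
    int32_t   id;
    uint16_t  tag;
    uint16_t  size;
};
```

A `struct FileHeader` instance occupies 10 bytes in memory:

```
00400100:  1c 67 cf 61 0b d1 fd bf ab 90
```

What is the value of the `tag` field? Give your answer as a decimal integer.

`tag` follows `duration_ms` (2 B), `id` (4 B), so it starts at offset 2 + 4 = 6 and occupies 2 bytes.
Bytes at offsets 6..7: FD BF.
In little-endian order the low byte comes first in memory.
Reassemble most-significant byte first: BF FD → 0xBFFD.
0xBFFD = 49149.

49149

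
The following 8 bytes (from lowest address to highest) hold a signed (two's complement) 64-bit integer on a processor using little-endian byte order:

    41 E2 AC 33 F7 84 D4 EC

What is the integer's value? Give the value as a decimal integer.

-1381332988437142975

In little-endian order the low byte comes first in memory.
Reassemble most-significant byte first: EC D4 84 F7 33 AC E2 41 → 0xECD484F733ACE241.
Top bit is set, so as a signed 64-bit value this is 0xECD484F733ACE241 − 2^64 = -1381332988437142975.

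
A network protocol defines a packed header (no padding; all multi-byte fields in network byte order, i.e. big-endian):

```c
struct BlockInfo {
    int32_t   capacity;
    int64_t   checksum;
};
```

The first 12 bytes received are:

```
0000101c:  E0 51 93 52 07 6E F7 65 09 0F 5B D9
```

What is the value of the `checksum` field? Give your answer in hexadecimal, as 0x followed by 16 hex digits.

0x076EF765090F5BD9

`checksum` follows `capacity` (4 bytes), so it starts at byte offset 4 and occupies 8 bytes.
Bytes at offsets 4..11: 07 6E F7 65 09 0F 5B D9.
Big-endian stores the most-significant byte at the lowest address.
The bytes are already most-significant first: 0x076EF765090F5BD9.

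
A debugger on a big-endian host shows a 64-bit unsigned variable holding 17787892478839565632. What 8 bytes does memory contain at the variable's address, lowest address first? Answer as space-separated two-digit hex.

F6 DB 49 F7 18 13 2D 40

17787892478839565632 in hexadecimal, padded to 64 bits, is 0xF6DB49F718132D40.
Split into bytes (most-significant first): F6 DB 49 F7 18 13 2D 40.
Big-endian stores the most-significant byte at the lowest address.
So the memory order matches the most-significant-first order: F6 DB 49 F7 18 13 2D 40.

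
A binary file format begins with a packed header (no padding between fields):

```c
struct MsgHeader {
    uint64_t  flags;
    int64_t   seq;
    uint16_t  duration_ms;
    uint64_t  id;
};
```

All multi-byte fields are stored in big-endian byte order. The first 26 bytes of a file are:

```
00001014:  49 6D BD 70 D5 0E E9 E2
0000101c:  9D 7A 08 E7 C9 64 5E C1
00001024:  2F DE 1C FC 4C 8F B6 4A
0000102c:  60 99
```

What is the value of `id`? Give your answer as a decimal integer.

`id` follows `flags` (8 B), `seq` (8 B), `duration_ms` (2 B), so it starts at offset 8 + 8 + 2 = 18 and occupies 8 bytes.
Bytes at offsets 18..25: 1C FC 4C 8F B6 4A 60 99.
Big-endian: lowest address holds the most-significant byte.
The bytes are already most-significant first: 0x1CFC4C8FB64A6099.
0x1CFC4C8FB64A6099 = 2088628507315429529.

2088628507315429529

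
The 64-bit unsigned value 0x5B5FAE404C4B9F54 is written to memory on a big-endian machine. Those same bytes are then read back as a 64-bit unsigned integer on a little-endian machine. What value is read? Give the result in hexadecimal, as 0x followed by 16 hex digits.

0x549F4B4C40AE5F5B

Stored big-endian, the bytes at ascending addresses are 5B 5F AE 40 4C 4B 9F 54.
Read back as little-endian, the first byte is least significant, giving 0x549F4B4C40AE5F5B.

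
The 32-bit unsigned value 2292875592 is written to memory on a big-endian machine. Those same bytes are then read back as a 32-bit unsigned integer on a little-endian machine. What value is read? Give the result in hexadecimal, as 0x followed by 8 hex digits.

0x4881AA88

2292875592 in 32-bit hexadecimal is 0x88AA8148.
Stored big-endian, the bytes at ascending addresses are 88 AA 81 48.
Read back as little-endian, the first byte is least significant, giving 0x4881AA88.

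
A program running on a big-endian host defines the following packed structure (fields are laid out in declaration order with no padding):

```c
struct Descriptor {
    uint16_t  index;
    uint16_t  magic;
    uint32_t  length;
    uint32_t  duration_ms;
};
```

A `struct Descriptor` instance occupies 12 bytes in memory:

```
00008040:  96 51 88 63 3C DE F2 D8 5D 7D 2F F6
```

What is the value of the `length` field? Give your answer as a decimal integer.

`length` follows `index` (2 B), `magic` (2 B), so it starts at offset 2 + 2 = 4 and occupies 4 bytes.
Bytes at offsets 4..7: 3C DE F2 D8.
Big-endian stores the most-significant byte at the lowest address.
The bytes are already most-significant first: 0x3CDEF2D8.
0x3CDEF2D8 = 1021244120.

1021244120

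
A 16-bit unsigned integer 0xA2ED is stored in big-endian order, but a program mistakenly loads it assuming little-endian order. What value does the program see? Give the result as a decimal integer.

60834

Stored big-endian, the bytes at ascending addresses are A2 ED.
Read back as little-endian, the first byte is least significant, giving 0xEDA2.
0xEDA2 = 60834.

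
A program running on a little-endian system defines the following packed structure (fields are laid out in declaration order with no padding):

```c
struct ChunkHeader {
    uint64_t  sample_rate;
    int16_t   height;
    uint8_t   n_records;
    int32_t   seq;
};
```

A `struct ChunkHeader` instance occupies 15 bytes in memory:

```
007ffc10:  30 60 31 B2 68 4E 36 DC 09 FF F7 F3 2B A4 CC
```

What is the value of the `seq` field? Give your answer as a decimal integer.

-861656077

`seq` follows `sample_rate` (8 B), `height` (2 B), `n_records` (1 B), so it starts at offset 8 + 2 + 1 = 11 and occupies 4 bytes.
Bytes at offsets 11..14: F3 2B A4 CC.
Little-endian: lowest address holds the least-significant byte.
Reassemble most-significant byte first: CC A4 2B F3 → 0xCCA42BF3.
Top bit is set, so as a signed 32-bit value this is 0xCCA42BF3 − 2^32 = -861656077.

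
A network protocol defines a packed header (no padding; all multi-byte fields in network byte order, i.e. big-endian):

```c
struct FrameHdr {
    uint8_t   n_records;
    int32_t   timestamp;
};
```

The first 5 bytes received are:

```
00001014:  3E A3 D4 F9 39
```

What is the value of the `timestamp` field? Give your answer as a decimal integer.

-1546323655

`timestamp` follows `n_records` (1 byte), so it starts at byte offset 1 and occupies 4 bytes.
Bytes at offsets 1..4: A3 D4 F9 39.
Big-endian stores the most-significant byte at the lowest address.
The bytes are already most-significant first: 0xA3D4F939.
Top bit is set, so as a signed 32-bit value this is 0xA3D4F939 − 2^32 = -1546323655.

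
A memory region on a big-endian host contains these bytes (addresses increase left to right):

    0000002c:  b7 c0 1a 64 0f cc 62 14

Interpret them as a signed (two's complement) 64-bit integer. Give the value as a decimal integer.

Big-endian: lowest address holds the most-significant byte.
The bytes are already most-significant first: 0xB7C01A640FCC6214.
Top bit is set, so as a signed 64-bit value this is 0xB7C01A640FCC6214 − 2^64 = -5206132152176188908.

-5206132152176188908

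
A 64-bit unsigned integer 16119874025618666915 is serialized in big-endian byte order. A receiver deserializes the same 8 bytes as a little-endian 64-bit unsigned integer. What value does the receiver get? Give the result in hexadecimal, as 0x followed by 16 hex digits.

16119874025618666915 in 64-bit hexadecimal is 0xDFB54C05010BF5A3.
Stored big-endian, the bytes at ascending addresses are DF B5 4C 05 01 0B F5 A3.
Read back as little-endian, the first byte is least significant, giving 0xA3F50B01054CB5DF.

0xA3F50B01054CB5DF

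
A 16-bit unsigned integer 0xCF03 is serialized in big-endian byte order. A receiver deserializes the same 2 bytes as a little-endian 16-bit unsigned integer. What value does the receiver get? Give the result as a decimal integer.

Stored big-endian, the bytes at ascending addresses are CF 03.
Read back as little-endian, the first byte is least significant, giving 0x03CF.
0x03CF = 975.

975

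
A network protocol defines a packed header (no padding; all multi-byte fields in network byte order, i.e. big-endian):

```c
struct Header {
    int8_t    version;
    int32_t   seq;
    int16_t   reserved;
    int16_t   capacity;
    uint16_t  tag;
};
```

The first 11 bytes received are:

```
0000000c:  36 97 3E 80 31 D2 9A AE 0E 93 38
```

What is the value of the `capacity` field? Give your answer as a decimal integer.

`capacity` follows `version` (1 B), `seq` (4 B), `reserved` (2 B), so it starts at offset 1 + 4 + 2 = 7 and occupies 2 bytes.
Bytes at offsets 7..8: AE 0E.
Big-endian stores the most-significant byte at the lowest address.
The bytes are already most-significant first: 0xAE0E.
Top bit is set, so as a signed 16-bit value this is 0xAE0E − 2^16 = -20978.

-20978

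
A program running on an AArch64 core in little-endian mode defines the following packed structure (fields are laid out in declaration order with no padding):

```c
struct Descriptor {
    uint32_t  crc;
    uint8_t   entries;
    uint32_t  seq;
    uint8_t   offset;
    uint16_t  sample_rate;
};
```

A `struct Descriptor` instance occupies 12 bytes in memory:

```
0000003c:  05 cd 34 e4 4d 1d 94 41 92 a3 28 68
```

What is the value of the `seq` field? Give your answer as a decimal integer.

`seq` follows `crc` (4 B), `entries` (1 B), so it starts at offset 4 + 1 = 5 and occupies 4 bytes.
Bytes at offsets 5..8: 1D 94 41 92.
Little-endian: lowest address holds the least-significant byte.
Reassemble most-significant byte first: 92 41 94 1D → 0x9241941D.
0x9241941D = 2453771293.

2453771293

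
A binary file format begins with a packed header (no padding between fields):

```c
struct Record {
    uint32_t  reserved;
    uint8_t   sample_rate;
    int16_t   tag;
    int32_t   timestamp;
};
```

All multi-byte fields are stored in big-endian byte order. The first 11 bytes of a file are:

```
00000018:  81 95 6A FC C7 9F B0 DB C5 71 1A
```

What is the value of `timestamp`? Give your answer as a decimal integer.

`timestamp` follows `reserved` (4 B), `sample_rate` (1 B), `tag` (2 B), so it starts at offset 4 + 1 + 2 = 7 and occupies 4 bytes.
Bytes at offsets 7..10: DB C5 71 1A.
In big-endian order the high byte comes first in memory.
The bytes are already most-significant first: 0xDBC5711A.
Top bit is set, so as a signed 32-bit value this is 0xDBC5711A − 2^32 = -607817446.

-607817446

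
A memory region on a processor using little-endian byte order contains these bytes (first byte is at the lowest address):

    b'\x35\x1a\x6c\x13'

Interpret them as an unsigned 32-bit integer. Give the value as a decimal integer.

325851701

In little-endian order the low byte comes first in memory.
Reassemble most-significant byte first: 13 6C 1A 35 → 0x136C1A35.
0x136C1A35 = 325851701.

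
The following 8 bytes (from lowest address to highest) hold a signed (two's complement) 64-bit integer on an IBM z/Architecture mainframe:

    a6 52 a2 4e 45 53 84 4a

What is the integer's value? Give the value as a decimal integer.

In big-endian order the high byte comes first in memory.
The bytes are already most-significant first: 0xA652A24E4553844A.
Top bit is set, so as a signed 64-bit value this is 0xA652A24E4553844A − 2^64 = -6461924058268990390.

-6461924058268990390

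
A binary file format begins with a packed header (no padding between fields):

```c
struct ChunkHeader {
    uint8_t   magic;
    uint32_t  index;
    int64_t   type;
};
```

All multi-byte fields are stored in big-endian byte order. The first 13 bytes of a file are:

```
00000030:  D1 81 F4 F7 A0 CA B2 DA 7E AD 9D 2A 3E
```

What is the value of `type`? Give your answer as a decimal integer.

`type` follows `magic` (1 B), `index` (4 B), so it starts at offset 1 + 4 = 5 and occupies 8 bytes.
Bytes at offsets 5..12: CA B2 DA 7E AD 9D 2A 3E.
Big-endian: lowest address holds the most-significant byte.
The bytes are already most-significant first: 0xCAB2DA7EAD9D2A3E.
Top bit is set, so as a signed 64-bit value this is 0xCAB2DA7EAD9D2A3E − 2^64 = -3840767294580118978.

-3840767294580118978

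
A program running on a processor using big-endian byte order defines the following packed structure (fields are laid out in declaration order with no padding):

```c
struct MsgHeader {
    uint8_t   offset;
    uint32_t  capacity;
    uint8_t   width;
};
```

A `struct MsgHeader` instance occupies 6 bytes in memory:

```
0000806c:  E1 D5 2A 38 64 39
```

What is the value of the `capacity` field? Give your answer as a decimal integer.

3576313956

`capacity` follows `offset` (1 byte), so it starts at byte offset 1 and occupies 4 bytes.
Bytes at offsets 1..4: D5 2A 38 64.
In big-endian order the high byte comes first in memory.
The bytes are already most-significant first: 0xD52A3864.
0xD52A3864 = 3576313956.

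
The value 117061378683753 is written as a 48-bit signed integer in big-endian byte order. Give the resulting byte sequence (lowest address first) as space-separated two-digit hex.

117061378683753 in hexadecimal, padded to 48 bits, is 0x6A7779E4B369.
Split into bytes (most-significant first): 6A 77 79 E4 B3 69.
In big-endian order the high byte comes first in memory.
So the memory order matches the most-significant-first order: 6A 77 79 E4 B3 69.

6A 77 79 E4 B3 69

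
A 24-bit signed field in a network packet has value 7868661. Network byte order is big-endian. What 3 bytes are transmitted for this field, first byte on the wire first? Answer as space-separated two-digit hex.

78 10 F5

7868661 in hexadecimal, padded to 24 bits, is 0x7810F5.
Split into bytes (most-significant first): 78 10 F5.
Big-endian stores the most-significant byte at the lowest address.
So the memory order matches the most-significant-first order: 78 10 F5.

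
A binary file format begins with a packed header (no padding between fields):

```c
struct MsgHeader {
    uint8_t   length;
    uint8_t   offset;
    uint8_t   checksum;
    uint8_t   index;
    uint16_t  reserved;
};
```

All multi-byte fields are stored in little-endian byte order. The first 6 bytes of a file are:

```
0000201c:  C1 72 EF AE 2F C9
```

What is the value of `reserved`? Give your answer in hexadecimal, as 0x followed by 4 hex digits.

`reserved` follows `length` (1 B), `offset` (1 B), `checksum` (1 B), `index` (1 B), so it starts at offset 1 + 1 + 1 + 1 = 4 and occupies 2 bytes.
Bytes at offsets 4..5: 2F C9.
Little-endian stores the least-significant byte at the lowest address.
Reassemble most-significant byte first: C9 2F → 0xC92F.

0xC92F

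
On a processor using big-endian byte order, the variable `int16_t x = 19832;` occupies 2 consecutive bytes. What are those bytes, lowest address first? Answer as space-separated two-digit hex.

19832 in hexadecimal, padded to 16 bits, is 0x4D78.
Split into bytes (most-significant first): 4D 78.
Big-endian stores the most-significant byte at the lowest address.
So the memory order matches the most-significant-first order: 4D 78.

4D 78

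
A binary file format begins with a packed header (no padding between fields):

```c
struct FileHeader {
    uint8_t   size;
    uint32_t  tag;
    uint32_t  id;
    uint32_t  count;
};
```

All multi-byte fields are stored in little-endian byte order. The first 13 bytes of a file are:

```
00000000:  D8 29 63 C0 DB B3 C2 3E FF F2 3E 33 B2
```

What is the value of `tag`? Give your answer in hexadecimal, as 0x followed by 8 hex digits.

`tag` follows `size` (1 byte), so it starts at byte offset 1 and occupies 4 bytes.
Bytes at offsets 1..4: 29 63 C0 DB.
Little-endian stores the least-significant byte at the lowest address.
Reassemble most-significant byte first: DB C0 63 29 → 0xDBC06329.

0xDBC06329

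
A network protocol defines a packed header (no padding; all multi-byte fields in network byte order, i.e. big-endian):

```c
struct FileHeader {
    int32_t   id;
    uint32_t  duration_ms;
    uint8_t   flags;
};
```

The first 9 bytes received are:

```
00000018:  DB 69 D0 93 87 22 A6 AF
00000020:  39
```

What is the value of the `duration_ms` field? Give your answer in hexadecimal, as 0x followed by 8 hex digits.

0x8722A6AF

`duration_ms` follows `id` (4 bytes), so it starts at byte offset 4 and occupies 4 bytes.
Bytes at offsets 4..7: 87 22 A6 AF.
Big-endian stores the most-significant byte at the lowest address.
The bytes are already most-significant first: 0x8722A6AF.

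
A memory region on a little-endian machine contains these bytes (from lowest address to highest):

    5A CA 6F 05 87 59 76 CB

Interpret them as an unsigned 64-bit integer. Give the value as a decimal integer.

14661004073397897818

Little-endian: lowest address holds the least-significant byte.
Reassemble most-significant byte first: CB 76 59 87 05 6F CA 5A → 0xCB765987056FCA5A.
0xCB765987056FCA5A = 14661004073397897818.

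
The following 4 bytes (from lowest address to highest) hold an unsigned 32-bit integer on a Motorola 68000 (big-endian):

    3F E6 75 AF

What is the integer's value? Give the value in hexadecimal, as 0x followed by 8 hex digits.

0x3FE675AF

In big-endian order the high byte comes first in memory.
The bytes are already most-significant first: 0x3FE675AF.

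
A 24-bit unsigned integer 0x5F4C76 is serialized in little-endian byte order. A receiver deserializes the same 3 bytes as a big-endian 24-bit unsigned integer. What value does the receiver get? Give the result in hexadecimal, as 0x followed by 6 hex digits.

0x764C5F

Stored little-endian, the bytes at ascending addresses are 76 4C 5F.
Read back as big-endian, the last byte is least significant, giving 0x764C5F.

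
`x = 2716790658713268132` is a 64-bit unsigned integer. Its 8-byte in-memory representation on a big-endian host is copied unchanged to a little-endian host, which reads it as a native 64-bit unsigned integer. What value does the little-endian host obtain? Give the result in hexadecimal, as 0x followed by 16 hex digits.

2716790658713268132 in 64-bit hexadecimal is 0x25B3FAB5BDB42FA4.
Stored big-endian, the bytes at ascending addresses are 25 B3 FA B5 BD B4 2F A4.
Read back as little-endian, the first byte is least significant, giving 0xA42FB4BDB5FAB325.

0xA42FB4BDB5FAB325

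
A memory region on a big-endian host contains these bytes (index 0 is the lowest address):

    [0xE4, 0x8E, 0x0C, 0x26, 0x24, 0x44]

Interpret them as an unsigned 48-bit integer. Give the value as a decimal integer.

251298740315204

Big-endian stores the most-significant byte at the lowest address.
The bytes are already most-significant first: 0xE48E0C262444.
0xE48E0C262444 = 251298740315204.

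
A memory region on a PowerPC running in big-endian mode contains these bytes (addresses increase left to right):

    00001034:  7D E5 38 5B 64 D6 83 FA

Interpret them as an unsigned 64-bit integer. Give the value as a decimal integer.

In big-endian order the high byte comes first in memory.
The bytes are already most-significant first: 0x7DE5385B64D683FA.
0x7DE5385B64D683FA = 9071718989592691706.

9071718989592691706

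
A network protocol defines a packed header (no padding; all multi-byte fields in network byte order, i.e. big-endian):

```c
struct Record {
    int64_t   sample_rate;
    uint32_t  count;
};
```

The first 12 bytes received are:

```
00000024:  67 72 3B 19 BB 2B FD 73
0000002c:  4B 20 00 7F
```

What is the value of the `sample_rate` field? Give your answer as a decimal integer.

7454085314952035699

`sample_rate` is the first field, at byte offset 0, occupying 8 bytes.
Bytes at offsets 0..7: 67 72 3B 19 BB 2B FD 73.
Big-endian stores the most-significant byte at the lowest address.
The bytes are already most-significant first: 0x67723B19BB2BFD73.
0x67723B19BB2BFD73 = 7454085314952035699.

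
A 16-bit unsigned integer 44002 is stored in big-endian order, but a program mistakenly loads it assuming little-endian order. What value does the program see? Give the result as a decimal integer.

58027

44002 in 16-bit hexadecimal is 0xABE2.
Stored big-endian, the bytes at ascending addresses are AB E2.
Read back as little-endian, the first byte is least significant, giving 0xE2AB.
0xE2AB = 58027.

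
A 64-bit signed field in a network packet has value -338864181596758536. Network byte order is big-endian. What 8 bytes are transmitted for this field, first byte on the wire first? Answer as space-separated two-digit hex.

FB 4C 1C D2 7C D2 5D F8

Two's complement of -338864181596758536 in 64 bits: 338864181596758536 = 0x04B3E32D832DA208; invert → 0xFB4C1CD27CD25DF7; add 1 → 0xFB4C1CD27CD25DF8.
Split into bytes (most-significant first): FB 4C 1C D2 7C D2 5D F8.
Big-endian: lowest address holds the most-significant byte.
So the memory order matches the most-significant-first order: FB 4C 1C D2 7C D2 5D F8.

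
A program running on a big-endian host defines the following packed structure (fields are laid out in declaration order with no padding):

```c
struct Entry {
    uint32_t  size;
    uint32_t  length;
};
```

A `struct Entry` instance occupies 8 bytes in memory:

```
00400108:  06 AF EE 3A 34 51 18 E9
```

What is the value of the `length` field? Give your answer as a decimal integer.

`length` follows `size` (4 bytes), so it starts at byte offset 4 and occupies 4 bytes.
Bytes at offsets 4..7: 34 51 18 E9.
In big-endian order the high byte comes first in memory.
The bytes are already most-significant first: 0x345118E9.
0x345118E9 = 877730025.

877730025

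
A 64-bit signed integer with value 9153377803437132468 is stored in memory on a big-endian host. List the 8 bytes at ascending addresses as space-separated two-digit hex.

7F 07 54 9D 94 D0 CA B4

9153377803437132468 in hexadecimal, padded to 64 bits, is 0x7F07549D94D0CAB4.
Split into bytes (most-significant first): 7F 07 54 9D 94 D0 CA B4.
Big-endian stores the most-significant byte at the lowest address.
So the memory order matches the most-significant-first order: 7F 07 54 9D 94 D0 CA B4.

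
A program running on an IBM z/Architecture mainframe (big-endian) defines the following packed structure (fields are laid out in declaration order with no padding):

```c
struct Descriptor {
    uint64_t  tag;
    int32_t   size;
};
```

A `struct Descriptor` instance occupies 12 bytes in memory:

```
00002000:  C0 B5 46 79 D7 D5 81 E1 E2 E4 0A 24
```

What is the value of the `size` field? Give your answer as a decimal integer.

-488371676

`size` follows `tag` (8 bytes), so it starts at byte offset 8 and occupies 4 bytes.
Bytes at offsets 8..11: E2 E4 0A 24.
Big-endian: lowest address holds the most-significant byte.
The bytes are already most-significant first: 0xE2E40A24.
Top bit is set, so as a signed 32-bit value this is 0xE2E40A24 − 2^32 = -488371676.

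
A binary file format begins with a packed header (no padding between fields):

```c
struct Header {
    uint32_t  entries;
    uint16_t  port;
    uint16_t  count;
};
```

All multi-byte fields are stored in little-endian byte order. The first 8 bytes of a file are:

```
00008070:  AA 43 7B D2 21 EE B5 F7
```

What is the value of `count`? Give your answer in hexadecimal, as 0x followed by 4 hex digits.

`count` follows `entries` (4 B), `port` (2 B), so it starts at offset 4 + 2 = 6 and occupies 2 bytes.
Bytes at offsets 6..7: B5 F7.
Little-endian: lowest address holds the least-significant byte.
Reassemble most-significant byte first: F7 B5 → 0xF7B5.

0xF7B5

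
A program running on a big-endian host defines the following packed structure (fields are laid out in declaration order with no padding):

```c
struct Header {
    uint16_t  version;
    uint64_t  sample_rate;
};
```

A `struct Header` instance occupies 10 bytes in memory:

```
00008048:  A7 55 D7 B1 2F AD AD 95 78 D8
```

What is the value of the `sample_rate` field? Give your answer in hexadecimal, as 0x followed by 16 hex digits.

0xD7B12FADAD9578D8

`sample_rate` follows `version` (2 bytes), so it starts at byte offset 2 and occupies 8 bytes.
Bytes at offsets 2..9: D7 B1 2F AD AD 95 78 D8.
Big-endian: lowest address holds the most-significant byte.
The bytes are already most-significant first: 0xD7B12FADAD9578D8.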